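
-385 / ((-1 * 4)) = 385 / 4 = 96.25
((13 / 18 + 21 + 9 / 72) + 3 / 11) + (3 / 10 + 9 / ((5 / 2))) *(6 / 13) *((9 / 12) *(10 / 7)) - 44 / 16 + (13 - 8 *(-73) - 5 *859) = -20383633 / 5544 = -3676.70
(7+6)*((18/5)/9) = 5.20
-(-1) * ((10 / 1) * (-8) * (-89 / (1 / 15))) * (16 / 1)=1708800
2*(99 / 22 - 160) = -311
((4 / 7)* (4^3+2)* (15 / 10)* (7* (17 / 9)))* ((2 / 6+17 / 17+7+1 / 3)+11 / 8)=45067 / 6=7511.17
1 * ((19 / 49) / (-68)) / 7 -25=-583119 / 23324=-25.00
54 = 54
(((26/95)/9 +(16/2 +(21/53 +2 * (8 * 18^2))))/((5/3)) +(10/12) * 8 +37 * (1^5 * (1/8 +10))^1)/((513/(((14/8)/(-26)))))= -14789144503/32235278400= -0.46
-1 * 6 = -6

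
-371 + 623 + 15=267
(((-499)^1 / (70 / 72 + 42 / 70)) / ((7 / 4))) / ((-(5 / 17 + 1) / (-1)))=-3053880 / 21791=-140.14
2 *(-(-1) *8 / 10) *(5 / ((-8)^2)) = 1 / 8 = 0.12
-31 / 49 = -0.63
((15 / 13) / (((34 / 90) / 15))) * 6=60750 / 221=274.89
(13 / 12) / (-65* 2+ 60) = -13 / 840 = -0.02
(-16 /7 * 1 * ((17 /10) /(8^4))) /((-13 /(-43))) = -731 /232960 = -0.00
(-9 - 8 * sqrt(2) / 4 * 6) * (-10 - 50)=540+720 * sqrt(2)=1558.23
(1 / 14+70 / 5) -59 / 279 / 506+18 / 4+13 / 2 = 12387812 / 494109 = 25.07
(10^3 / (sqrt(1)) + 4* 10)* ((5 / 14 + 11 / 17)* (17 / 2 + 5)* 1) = 1677780 / 119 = 14098.99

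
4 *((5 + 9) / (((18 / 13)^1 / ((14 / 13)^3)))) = 76832 / 1521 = 50.51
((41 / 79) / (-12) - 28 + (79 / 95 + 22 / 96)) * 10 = -3240059 / 12008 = -269.83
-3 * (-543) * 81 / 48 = 43983 / 16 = 2748.94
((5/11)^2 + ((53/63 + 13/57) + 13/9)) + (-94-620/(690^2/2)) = -34969654046/383093865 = -91.28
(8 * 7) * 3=168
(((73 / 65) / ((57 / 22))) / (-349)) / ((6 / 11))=-8833 / 3879135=-0.00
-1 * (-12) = 12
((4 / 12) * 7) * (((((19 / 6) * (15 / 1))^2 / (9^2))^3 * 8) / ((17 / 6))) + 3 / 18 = 142388.92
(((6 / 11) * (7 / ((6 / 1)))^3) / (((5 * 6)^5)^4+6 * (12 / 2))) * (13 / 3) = 343 / 31863845141446153846153846157136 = 0.00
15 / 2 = 7.50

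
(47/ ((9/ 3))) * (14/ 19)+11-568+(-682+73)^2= 21109126/ 57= 370335.54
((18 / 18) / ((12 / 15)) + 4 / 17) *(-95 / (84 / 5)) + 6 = -13703 / 5712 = -2.40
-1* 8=-8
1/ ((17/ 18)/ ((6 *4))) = 432/ 17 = 25.41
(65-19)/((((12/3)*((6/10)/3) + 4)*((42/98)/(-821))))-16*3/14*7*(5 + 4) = -668681/36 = -18574.47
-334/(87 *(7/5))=-1670/609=-2.74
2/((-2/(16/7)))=-16/7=-2.29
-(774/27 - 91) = 187/3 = 62.33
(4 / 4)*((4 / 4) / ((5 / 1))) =0.20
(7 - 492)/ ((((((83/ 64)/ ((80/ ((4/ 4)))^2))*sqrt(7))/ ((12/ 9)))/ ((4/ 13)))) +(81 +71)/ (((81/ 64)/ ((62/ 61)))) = 603136/ 4941 - 3178496000*sqrt(7)/ 22659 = -371011.26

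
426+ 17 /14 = 5981 /14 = 427.21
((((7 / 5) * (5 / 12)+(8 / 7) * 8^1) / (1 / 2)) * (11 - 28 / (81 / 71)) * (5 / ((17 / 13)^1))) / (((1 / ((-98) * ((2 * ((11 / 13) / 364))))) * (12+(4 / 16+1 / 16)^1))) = 394349560 / 10579491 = 37.27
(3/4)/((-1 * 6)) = -1/8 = -0.12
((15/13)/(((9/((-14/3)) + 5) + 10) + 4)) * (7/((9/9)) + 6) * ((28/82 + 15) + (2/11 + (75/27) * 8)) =10724630/323367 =33.17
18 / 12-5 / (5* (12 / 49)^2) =-2185 / 144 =-15.17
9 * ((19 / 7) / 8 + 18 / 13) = 11295 / 728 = 15.52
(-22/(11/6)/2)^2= 36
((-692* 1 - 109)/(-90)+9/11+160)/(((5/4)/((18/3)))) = 814.65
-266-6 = -272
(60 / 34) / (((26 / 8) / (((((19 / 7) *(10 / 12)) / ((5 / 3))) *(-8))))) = -9120 / 1547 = -5.90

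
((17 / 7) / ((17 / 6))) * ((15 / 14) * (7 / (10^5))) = 9 / 140000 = 0.00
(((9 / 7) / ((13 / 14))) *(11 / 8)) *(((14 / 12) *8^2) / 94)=924 / 611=1.51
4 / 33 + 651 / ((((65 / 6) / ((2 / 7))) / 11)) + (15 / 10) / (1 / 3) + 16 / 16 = 834331 / 4290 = 194.48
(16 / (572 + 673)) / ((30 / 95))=152 / 3735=0.04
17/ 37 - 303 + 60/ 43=-479122/ 1591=-301.15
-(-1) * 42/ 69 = 14/ 23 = 0.61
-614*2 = -1228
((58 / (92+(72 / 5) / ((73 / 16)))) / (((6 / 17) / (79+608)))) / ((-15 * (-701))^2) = 8241481 / 768030278940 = 0.00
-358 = -358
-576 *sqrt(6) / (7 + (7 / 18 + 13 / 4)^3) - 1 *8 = -26873856 *sqrt(6) / 2574683 - 8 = -33.57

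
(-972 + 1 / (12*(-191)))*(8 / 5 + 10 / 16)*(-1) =39655285 / 18336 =2162.70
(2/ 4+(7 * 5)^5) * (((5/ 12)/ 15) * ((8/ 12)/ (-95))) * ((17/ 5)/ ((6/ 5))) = -1785743767/ 61560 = -29008.18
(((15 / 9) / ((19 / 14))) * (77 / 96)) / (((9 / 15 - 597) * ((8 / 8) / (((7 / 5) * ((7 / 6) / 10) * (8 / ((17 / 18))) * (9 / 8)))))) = -3773 / 1467712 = -0.00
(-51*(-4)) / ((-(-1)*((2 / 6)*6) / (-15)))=-1530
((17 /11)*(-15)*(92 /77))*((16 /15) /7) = -25024 /5929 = -4.22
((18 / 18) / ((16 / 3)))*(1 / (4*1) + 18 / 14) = 129 / 448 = 0.29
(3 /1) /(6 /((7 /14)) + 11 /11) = 3 /13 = 0.23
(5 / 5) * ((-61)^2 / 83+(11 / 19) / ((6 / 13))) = 436063 / 9462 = 46.09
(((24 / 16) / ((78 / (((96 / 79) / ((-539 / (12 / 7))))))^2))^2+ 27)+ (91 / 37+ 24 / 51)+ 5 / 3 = 31.60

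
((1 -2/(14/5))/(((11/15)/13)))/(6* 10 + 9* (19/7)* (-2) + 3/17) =2210/4939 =0.45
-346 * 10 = -3460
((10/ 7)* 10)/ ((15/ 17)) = 340/ 21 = 16.19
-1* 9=-9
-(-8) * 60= 480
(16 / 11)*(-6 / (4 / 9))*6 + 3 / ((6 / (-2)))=-1307 / 11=-118.82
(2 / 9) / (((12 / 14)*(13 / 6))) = 14 / 117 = 0.12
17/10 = 1.70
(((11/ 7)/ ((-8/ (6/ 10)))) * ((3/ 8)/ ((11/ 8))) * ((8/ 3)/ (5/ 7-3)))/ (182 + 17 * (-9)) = 3/ 2320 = 0.00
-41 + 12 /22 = -445 /11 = -40.45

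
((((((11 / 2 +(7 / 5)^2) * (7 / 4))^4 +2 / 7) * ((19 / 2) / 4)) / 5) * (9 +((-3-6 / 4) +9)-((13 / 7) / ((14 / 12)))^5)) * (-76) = -217566101152278358017767109 / 63274455776000000000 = -3438450.77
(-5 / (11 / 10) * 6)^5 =-2430000000000 / 161051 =-15088388.15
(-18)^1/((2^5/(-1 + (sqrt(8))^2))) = -63/16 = -3.94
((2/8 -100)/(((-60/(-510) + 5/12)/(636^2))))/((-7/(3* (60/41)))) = 211656576960/4469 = 47361059.96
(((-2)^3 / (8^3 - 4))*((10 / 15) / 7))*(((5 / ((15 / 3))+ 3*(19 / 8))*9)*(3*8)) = -2340 / 889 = -2.63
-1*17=-17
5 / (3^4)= 5 / 81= 0.06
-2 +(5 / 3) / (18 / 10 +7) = -239 / 132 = -1.81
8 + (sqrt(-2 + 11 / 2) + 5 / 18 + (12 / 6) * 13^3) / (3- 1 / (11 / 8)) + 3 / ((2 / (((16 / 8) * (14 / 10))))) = 11 * sqrt(14) / 50 + 875557 / 450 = 1946.51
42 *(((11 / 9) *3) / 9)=154 / 9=17.11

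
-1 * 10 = -10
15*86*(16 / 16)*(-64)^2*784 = 4142530560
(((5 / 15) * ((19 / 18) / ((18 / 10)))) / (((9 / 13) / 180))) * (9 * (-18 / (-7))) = 24700 / 21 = 1176.19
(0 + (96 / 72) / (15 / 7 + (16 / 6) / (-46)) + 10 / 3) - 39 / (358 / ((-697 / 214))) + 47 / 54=5.20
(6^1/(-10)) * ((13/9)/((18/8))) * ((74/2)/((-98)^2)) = -481/324135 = -0.00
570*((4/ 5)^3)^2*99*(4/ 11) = 16809984/ 3125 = 5379.19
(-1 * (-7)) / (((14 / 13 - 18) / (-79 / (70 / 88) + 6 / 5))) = 22321 / 550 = 40.58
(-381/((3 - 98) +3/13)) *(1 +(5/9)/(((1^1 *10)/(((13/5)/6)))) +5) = 5370703/221760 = 24.22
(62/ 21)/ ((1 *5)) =62/ 105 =0.59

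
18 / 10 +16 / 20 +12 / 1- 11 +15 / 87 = 547 / 145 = 3.77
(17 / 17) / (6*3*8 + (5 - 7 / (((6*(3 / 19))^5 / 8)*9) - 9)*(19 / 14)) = 29760696 / 3794660993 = 0.01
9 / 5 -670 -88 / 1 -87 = -4216 / 5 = -843.20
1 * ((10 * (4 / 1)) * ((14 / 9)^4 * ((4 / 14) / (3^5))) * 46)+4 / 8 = 13.17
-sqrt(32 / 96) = -sqrt(3) / 3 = -0.58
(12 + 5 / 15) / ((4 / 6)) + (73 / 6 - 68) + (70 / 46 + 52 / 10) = -10561 / 345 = -30.61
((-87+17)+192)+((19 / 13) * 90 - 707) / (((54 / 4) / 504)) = -833114 / 39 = -21361.90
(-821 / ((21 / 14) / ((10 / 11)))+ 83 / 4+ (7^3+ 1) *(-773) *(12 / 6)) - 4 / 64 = -281054869 / 528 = -532300.89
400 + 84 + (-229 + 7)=262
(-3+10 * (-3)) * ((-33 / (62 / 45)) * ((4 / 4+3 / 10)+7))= 813483 / 124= 6560.35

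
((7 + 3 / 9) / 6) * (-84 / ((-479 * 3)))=308 / 4311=0.07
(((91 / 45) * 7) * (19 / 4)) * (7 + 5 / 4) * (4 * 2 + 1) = 399399 / 80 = 4992.49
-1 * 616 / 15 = -616 / 15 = -41.07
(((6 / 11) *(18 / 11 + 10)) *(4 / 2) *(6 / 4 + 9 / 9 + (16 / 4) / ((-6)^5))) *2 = 621952 / 9801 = 63.46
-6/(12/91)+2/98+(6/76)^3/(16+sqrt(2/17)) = -22163643181/487331950 - 9 * sqrt(34)/79564400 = -45.48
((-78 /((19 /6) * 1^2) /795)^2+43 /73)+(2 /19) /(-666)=363498372524 /616262928525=0.59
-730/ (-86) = 8.49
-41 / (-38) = 41 / 38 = 1.08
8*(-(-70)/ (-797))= -560/ 797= -0.70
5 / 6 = 0.83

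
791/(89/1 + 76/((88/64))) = 8701/1587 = 5.48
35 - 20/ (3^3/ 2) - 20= 365/ 27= 13.52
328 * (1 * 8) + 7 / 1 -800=1831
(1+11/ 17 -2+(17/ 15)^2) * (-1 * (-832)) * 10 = 5928832/ 765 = 7750.11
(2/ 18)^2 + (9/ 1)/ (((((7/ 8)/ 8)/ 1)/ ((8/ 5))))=373283/ 2835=131.67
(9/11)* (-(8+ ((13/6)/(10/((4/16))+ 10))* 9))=-7551/1100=-6.86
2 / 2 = 1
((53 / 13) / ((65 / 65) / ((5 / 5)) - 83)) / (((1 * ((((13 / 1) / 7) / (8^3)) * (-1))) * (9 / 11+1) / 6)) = 1567104 / 34645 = 45.23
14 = 14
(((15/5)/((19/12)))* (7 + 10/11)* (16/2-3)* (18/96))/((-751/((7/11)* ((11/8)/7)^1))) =-11745/5022688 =-0.00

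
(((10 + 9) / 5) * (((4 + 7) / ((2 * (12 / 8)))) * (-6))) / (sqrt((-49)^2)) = -418 / 245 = -1.71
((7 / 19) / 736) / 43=7 / 601312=0.00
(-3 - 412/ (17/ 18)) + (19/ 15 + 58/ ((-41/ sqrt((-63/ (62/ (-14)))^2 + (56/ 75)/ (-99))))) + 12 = -108622/ 255 - 58 *sqrt(47650931097)/ 629145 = -446.09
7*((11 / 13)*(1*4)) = 308 / 13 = 23.69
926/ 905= 1.02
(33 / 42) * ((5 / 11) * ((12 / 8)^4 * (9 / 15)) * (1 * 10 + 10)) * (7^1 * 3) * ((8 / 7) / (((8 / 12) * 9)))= 1215 / 14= 86.79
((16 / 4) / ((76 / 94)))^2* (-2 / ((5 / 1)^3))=-0.39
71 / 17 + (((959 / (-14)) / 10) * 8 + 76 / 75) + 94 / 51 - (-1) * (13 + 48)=5624 / 425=13.23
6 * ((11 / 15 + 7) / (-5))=-232 / 25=-9.28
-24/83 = -0.29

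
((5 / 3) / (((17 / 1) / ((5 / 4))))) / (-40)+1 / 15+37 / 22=52223 / 29920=1.75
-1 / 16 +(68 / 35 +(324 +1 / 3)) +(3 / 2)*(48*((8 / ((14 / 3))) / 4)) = 85697 / 240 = 357.07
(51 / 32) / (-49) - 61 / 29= -97127 / 45472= -2.14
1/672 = 0.00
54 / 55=0.98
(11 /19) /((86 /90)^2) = 22275 /35131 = 0.63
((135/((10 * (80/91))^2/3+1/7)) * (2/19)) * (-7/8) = -23476635/48909724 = -0.48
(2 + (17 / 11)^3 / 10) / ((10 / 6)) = 1.42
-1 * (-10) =10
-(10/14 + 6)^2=-2209/49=-45.08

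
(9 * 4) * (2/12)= 6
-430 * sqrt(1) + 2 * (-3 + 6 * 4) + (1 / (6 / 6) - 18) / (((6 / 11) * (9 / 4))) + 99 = -8177 / 27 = -302.85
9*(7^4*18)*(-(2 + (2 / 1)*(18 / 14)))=-1778112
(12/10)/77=6/385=0.02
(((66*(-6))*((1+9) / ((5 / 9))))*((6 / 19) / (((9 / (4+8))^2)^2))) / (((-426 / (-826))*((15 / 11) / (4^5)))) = -209601953792 / 20235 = -10358386.65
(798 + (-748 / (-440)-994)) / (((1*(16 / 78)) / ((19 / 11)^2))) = -27355497 / 9680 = -2825.98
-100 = -100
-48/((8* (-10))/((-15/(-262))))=9/262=0.03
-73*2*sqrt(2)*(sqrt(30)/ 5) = -292*sqrt(15)/ 5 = -226.18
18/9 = 2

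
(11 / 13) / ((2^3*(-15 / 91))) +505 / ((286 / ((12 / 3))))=110189 / 17160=6.42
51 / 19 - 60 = -1089 / 19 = -57.32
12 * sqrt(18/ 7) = 36 * sqrt(14)/ 7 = 19.24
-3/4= -0.75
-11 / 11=-1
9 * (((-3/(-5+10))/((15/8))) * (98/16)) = -441/25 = -17.64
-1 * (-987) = 987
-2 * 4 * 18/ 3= -48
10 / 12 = 5 / 6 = 0.83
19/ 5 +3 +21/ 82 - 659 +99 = -226707/ 410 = -552.94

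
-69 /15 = -23 /5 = -4.60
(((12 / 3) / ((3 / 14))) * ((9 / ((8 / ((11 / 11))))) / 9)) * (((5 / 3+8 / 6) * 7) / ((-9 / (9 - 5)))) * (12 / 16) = -16.33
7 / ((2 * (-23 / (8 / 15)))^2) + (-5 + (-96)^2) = 1096339387 / 119025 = 9211.00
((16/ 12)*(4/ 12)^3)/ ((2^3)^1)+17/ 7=2761/ 1134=2.43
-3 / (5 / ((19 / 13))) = -57 / 65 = -0.88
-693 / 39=-231 / 13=-17.77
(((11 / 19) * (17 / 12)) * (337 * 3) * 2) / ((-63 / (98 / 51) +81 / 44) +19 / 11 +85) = 9704926 / 326439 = 29.73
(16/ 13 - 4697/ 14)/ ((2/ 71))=-617061/ 52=-11866.56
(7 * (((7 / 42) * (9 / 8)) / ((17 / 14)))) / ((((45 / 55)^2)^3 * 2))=86806489 / 48183984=1.80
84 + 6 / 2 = 87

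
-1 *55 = -55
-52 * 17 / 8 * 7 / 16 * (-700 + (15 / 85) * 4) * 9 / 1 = 608517 / 2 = 304258.50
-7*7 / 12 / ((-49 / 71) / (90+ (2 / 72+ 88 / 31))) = 7358369 / 13392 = 549.46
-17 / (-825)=17 / 825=0.02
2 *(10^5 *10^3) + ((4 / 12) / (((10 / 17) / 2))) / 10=30000000017 / 150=200000000.11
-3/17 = -0.18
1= 1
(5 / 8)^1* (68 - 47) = 105 / 8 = 13.12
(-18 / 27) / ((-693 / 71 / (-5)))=-710 / 2079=-0.34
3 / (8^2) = 3 / 64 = 0.05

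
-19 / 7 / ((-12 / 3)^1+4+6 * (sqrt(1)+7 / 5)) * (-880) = 10450 / 63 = 165.87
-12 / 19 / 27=-4 / 171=-0.02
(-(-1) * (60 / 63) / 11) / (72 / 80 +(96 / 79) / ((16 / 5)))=15800 / 233541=0.07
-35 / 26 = -1.35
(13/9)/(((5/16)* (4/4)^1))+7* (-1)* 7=-1997/45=-44.38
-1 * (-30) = 30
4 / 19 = 0.21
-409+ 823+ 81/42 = 5823/14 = 415.93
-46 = -46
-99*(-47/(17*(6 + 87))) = 1551/527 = 2.94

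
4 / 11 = 0.36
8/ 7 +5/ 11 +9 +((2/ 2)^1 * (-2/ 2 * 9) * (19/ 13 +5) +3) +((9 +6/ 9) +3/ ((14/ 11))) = -27913/ 858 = -32.53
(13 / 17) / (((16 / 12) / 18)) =351 / 34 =10.32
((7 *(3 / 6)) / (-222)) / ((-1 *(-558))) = -7 / 247752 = -0.00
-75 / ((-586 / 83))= 6225 / 586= 10.62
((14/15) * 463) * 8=51856/15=3457.07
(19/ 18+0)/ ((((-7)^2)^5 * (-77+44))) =-19/ 167790297906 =-0.00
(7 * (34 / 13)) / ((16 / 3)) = 357 / 104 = 3.43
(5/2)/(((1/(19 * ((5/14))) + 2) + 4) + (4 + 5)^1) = 475/2878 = 0.17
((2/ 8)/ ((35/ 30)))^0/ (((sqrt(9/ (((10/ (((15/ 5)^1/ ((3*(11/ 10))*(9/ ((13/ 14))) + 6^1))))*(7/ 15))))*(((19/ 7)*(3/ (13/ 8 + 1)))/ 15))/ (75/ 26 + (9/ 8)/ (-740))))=3624089*sqrt(2246790)/ 152072960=35.72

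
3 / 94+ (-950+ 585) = -34307 / 94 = -364.97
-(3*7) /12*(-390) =1365 /2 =682.50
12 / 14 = 6 / 7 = 0.86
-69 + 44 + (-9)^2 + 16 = 72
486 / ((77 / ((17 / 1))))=8262 / 77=107.30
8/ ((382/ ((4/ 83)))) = 16/ 15853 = 0.00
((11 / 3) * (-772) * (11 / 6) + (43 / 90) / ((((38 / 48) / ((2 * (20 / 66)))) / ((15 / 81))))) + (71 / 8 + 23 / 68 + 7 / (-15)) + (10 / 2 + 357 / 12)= -177717631283 / 34535160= -5145.99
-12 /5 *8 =-19.20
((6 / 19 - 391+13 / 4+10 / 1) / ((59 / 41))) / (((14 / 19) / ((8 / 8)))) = -1176085 / 3304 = -355.96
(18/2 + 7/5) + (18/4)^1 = 149/10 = 14.90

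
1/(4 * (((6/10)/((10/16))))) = 25/96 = 0.26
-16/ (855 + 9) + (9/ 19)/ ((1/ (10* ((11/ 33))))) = 1601/ 1026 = 1.56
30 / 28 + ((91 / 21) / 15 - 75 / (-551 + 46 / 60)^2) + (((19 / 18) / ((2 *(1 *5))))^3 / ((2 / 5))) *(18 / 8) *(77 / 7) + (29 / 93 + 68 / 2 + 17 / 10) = 2295519665095415657 / 61304312297894400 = 37.44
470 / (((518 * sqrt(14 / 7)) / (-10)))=-1175 * sqrt(2) / 259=-6.42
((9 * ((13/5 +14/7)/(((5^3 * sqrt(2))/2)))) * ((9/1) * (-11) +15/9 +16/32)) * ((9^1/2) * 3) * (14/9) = -841869 * sqrt(2)/1250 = -952.47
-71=-71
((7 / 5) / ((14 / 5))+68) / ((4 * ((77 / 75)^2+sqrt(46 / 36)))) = -4569035625 / 42213172+1444921875 * sqrt(46) / 84426344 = 7.84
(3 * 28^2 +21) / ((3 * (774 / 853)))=674723 / 774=871.74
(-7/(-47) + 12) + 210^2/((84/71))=1752496/47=37287.15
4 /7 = 0.57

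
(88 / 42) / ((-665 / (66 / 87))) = -968 / 404985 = -0.00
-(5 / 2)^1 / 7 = -5 / 14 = -0.36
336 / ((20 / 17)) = 1428 / 5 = 285.60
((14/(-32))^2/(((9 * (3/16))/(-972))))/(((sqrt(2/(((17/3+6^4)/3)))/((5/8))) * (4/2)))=-735 * sqrt(7810)/128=-507.46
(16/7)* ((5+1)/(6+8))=0.98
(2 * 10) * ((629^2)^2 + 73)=3130636019080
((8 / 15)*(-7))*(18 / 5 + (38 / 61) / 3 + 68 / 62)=-7790384 / 425475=-18.31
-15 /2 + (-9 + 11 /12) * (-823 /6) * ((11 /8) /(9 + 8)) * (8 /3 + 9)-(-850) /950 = 580277077 /558144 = 1039.65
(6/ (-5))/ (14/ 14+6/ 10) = -3/ 4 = -0.75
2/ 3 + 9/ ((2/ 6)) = 83/ 3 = 27.67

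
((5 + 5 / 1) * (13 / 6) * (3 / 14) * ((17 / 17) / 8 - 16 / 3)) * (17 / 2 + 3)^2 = -4298125 / 1344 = -3198.01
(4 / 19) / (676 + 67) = 4 / 14117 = 0.00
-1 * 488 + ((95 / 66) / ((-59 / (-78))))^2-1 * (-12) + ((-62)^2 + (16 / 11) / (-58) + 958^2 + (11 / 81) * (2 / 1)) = 911372885847863 / 989401149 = 921135.87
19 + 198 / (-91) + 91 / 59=98610 / 5369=18.37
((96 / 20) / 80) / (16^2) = 3 / 12800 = 0.00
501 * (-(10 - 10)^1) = 0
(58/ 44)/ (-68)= -29/ 1496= -0.02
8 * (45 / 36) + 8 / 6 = 34 / 3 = 11.33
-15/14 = -1.07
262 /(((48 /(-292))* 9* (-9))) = 9563 /486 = 19.68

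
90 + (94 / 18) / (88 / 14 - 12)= 32071 / 360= 89.09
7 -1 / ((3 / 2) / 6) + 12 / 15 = 19 / 5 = 3.80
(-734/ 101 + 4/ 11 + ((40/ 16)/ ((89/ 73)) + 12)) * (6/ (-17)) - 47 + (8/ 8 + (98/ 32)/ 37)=-48203184945/ 995118256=-48.44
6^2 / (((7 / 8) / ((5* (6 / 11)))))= 8640 / 77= 112.21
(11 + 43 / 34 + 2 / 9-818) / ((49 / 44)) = -5422714 / 7497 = -723.32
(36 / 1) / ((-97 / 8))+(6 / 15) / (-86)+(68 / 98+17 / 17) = -1307868 / 1021895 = -1.28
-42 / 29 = -1.45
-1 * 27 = -27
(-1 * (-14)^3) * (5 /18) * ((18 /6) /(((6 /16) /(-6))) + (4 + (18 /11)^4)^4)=4891915222973078680425920 /413547568772149449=11829147.58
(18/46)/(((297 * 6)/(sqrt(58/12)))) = sqrt(174)/27324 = 0.00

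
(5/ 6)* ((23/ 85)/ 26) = 23/ 2652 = 0.01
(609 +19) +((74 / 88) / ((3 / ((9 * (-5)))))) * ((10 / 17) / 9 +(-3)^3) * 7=6745927 / 2244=3006.21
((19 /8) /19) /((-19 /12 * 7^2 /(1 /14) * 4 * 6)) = -0.00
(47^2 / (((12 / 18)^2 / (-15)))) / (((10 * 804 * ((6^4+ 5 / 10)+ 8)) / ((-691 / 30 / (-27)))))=-1526419 / 251716320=-0.01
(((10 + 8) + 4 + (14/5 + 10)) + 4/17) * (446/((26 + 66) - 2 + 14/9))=2988423/17510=170.67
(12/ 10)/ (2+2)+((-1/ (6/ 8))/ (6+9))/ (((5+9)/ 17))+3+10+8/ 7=9031/ 630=14.33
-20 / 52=-5 / 13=-0.38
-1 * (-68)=68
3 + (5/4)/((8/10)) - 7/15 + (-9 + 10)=1223/240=5.10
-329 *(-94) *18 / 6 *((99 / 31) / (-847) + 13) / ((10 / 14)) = 1688069.86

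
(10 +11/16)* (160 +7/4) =110637/64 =1728.70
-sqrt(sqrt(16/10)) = -10^(3/4)/5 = -1.12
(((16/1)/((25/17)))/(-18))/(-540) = 34/30375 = 0.00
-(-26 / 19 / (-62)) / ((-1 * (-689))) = -1 / 31217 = -0.00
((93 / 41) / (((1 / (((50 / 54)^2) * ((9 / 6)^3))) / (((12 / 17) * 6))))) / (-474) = -19375 / 330378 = -0.06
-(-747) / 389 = 1.92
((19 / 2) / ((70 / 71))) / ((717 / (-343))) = -66101 / 14340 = -4.61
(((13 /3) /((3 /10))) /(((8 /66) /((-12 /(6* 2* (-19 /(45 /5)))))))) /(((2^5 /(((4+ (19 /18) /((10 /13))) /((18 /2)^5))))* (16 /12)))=0.00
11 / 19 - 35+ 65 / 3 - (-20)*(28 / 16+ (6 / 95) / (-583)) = 739172 / 33231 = 22.24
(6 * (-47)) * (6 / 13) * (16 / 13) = -160.19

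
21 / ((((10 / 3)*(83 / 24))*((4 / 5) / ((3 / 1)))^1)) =567 / 83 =6.83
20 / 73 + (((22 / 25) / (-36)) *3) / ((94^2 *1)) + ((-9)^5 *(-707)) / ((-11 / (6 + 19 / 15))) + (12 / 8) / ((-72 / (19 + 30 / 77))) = -410927365625810227 / 14900146800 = -27578746.11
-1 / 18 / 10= -1 / 180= -0.01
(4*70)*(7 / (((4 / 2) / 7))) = 6860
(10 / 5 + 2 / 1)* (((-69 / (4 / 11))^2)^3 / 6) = 63727869635313147 / 2048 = 31117123845367.75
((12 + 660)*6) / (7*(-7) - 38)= -1344 / 29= -46.34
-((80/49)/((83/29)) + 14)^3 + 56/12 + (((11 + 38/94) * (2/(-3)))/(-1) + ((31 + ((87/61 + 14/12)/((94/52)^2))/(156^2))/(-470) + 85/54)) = -2833866816756248039248999/920236970779929840240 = -3079.50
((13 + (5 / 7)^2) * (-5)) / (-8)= 1655 / 196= 8.44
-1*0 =0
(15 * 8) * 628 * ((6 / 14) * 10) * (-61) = -137908800 / 7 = -19701257.14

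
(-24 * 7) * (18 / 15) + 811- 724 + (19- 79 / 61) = -29553 / 305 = -96.90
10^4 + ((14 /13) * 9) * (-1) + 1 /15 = 1948123 /195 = 9990.37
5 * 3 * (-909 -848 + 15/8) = -210615/8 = -26326.88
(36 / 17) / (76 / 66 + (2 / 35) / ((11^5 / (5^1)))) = 30438639 / 16551676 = 1.84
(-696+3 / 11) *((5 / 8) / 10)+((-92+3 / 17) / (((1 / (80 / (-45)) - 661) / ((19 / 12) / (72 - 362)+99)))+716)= 9454284718697 / 13776589200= 686.26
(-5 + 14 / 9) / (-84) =31 / 756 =0.04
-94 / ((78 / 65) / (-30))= 2350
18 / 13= 1.38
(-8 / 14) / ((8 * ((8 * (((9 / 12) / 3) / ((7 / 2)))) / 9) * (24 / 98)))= -147 / 32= -4.59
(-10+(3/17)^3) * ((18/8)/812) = -441927/15957424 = -0.03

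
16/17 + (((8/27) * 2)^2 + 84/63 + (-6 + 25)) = 268007/12393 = 21.63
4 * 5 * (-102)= -2040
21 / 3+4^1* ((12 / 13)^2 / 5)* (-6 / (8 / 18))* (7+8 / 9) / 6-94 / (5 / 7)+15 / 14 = -135.63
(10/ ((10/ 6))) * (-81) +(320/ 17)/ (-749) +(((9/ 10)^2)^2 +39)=-56836168787/ 127330000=-446.37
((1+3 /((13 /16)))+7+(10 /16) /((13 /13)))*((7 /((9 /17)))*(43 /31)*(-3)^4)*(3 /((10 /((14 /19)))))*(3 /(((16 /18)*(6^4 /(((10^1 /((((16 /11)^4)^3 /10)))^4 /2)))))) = 3129997669017588560315593966811782948539550093896334519260234375 /384510143902846516869525116908008813984765885106088898121957376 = 8.14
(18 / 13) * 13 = 18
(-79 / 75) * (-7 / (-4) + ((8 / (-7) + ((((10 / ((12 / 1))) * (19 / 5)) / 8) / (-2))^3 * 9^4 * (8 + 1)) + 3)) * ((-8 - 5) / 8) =-106989819053 / 137625600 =-777.40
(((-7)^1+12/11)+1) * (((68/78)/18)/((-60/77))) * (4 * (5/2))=119/39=3.05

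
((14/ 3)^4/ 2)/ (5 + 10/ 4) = 38416/ 1215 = 31.62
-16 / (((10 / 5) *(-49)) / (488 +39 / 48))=7821 / 98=79.81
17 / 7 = 2.43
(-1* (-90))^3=729000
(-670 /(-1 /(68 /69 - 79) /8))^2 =832488684294400 /4761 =174855846312.62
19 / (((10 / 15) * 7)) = 57 / 14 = 4.07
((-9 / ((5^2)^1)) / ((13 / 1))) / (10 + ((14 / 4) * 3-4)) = -6 / 3575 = -0.00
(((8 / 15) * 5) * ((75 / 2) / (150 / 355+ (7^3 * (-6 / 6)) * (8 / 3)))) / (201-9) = -1775 / 3115744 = -0.00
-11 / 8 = -1.38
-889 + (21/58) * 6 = -25718/29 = -886.83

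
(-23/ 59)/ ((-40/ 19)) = 437/ 2360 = 0.19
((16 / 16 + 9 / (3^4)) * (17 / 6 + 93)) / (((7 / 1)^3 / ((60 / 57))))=57500 / 175959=0.33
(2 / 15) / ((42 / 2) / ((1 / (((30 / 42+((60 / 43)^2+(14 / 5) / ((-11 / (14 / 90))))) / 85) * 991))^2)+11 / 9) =23536810270771875 / 3463592035691363817788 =0.00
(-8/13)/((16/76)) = -38/13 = -2.92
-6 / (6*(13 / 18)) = -18 / 13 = -1.38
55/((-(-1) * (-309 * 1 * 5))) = -11/309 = -0.04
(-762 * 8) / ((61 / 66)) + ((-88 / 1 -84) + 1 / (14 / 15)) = -5778677 / 854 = -6766.60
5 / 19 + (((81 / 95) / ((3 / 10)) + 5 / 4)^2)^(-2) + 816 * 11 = 1595478315412053 / 177744084979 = 8976.27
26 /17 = 1.53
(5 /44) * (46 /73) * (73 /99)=0.05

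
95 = 95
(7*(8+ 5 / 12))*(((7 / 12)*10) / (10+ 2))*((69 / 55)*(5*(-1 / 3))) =-569135 / 9504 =-59.88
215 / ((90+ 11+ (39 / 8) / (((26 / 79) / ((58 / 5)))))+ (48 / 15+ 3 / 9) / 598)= 7714200 / 9789173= 0.79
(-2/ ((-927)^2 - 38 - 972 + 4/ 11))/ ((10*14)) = -11/ 660905910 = -0.00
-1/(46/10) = -5/23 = -0.22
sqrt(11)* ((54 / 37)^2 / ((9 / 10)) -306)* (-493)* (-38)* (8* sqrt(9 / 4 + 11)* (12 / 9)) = -41531929152* sqrt(583) / 1369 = -732508947.21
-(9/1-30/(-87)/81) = -21151/2349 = -9.00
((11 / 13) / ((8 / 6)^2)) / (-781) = -0.00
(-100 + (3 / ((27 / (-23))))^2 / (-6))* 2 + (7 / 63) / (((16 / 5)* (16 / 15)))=-12574999 / 62208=-202.14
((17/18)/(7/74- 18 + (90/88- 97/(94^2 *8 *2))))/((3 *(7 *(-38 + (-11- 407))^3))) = 15284071/544045776402946608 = 0.00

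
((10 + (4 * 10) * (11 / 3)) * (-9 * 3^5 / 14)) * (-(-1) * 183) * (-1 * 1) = 31350645 / 7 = 4478663.57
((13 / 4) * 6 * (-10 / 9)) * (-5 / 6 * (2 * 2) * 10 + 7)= 5135 / 9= 570.56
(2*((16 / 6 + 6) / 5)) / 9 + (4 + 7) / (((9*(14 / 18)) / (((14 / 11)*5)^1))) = 1402 / 135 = 10.39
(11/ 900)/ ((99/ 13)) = 0.00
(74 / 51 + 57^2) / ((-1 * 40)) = -165773 / 2040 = -81.26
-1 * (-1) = 1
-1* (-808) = 808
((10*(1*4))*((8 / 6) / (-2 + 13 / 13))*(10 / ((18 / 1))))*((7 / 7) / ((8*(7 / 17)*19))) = -1700 / 3591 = -0.47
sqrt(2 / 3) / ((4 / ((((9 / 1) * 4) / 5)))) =1.47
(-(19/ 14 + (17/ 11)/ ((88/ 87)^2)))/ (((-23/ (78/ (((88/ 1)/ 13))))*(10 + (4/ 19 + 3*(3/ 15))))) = 6335398095/ 47672033024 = 0.13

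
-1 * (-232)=232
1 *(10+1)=11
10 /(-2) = -5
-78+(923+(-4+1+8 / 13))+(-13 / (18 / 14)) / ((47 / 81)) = 504191 / 611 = 825.19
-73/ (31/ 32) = -2336/ 31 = -75.35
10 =10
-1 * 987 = -987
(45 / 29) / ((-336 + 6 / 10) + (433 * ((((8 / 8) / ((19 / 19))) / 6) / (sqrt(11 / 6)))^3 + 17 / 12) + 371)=23944823100 / 570936330227 - 64300500 * sqrt(66) / 570936330227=0.04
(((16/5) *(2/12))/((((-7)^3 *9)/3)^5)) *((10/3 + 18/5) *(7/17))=-832/630391390636324275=-0.00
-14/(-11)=14/11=1.27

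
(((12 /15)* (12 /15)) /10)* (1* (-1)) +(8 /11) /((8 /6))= 662 /1375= 0.48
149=149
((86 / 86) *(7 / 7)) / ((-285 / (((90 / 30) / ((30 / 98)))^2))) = -2401 / 7125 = -0.34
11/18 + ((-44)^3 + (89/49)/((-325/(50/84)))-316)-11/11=-3431216240/40131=-85500.39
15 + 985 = 1000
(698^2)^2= 237367737616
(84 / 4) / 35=3 / 5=0.60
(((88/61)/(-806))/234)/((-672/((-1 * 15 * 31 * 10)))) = -275/5195736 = -0.00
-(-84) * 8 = 672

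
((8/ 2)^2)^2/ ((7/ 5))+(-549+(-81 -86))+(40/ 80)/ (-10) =-74647/ 140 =-533.19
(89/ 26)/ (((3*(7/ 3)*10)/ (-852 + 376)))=-1513/ 65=-23.28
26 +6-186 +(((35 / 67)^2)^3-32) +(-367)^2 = 12166925615142632 / 90458382169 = 134503.02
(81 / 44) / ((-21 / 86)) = -1161 / 154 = -7.54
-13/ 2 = -6.50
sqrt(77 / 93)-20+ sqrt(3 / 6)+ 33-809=-796+ sqrt(2) / 2+ sqrt(7161) / 93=-794.38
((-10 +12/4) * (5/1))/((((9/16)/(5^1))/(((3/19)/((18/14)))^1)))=-19600/513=-38.21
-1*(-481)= 481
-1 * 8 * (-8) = 64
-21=-21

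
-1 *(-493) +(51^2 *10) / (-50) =-136 / 5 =-27.20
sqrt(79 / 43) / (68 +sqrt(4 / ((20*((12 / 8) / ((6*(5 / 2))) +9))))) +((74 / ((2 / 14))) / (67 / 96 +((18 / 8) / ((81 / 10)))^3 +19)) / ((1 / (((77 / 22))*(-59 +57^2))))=-sqrt(618254) / 18093626 +3094*sqrt(3397) / 9046813 +134916788160 / 460013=293289.10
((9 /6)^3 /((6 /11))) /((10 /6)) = 297 /80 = 3.71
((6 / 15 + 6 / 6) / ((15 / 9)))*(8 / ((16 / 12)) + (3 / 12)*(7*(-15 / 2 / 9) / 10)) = 1967 / 400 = 4.92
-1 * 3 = -3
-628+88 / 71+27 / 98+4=-4331251 / 6958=-622.49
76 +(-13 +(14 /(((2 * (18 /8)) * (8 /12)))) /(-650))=61418 /975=62.99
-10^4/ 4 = -2500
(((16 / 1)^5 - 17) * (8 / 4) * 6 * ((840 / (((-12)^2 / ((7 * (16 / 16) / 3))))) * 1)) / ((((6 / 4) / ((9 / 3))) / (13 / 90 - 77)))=-710782495094 / 27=-26325277596.07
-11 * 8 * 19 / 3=-1672 / 3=-557.33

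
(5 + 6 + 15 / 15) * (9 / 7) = 108 / 7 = 15.43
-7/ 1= -7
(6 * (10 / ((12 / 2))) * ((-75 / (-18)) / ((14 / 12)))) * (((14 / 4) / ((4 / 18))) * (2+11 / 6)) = 8625 / 4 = 2156.25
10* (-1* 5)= -50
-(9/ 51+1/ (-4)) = 5/ 68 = 0.07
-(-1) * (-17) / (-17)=1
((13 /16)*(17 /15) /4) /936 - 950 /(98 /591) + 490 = -17744139967 /3386880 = -5239.08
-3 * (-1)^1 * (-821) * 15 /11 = -36945 /11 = -3358.64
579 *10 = 5790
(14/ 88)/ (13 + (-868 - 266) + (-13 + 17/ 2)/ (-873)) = -679/ 4784406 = -0.00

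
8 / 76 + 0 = 2 / 19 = 0.11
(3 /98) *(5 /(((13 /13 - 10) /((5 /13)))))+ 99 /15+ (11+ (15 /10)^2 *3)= 930407 /38220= 24.34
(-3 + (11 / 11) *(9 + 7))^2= 169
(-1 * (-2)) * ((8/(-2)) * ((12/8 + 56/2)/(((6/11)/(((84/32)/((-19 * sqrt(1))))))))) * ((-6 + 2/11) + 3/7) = -24485/76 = -322.17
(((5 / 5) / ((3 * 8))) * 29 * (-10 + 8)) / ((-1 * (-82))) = -29 / 984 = -0.03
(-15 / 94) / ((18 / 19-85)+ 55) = 95 / 17296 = 0.01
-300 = -300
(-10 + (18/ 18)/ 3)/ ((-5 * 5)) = 29/ 75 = 0.39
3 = 3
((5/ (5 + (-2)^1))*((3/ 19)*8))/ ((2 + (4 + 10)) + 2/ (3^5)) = 972/ 7391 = 0.13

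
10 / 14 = 5 / 7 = 0.71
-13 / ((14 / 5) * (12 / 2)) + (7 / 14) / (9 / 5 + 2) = -1025 / 1596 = -0.64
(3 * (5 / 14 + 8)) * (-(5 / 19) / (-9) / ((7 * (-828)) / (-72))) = 195 / 21413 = 0.01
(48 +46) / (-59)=-94 / 59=-1.59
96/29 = 3.31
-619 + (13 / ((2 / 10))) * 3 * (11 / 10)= -404.50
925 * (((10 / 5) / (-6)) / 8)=-925 / 24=-38.54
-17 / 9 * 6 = -34 / 3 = -11.33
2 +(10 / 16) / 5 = 17 / 8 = 2.12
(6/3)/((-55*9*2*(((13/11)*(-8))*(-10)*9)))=-0.00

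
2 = 2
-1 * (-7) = 7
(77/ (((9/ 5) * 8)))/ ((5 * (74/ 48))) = 77/ 111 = 0.69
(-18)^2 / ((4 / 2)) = 162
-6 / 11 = -0.55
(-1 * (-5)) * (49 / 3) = 245 / 3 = 81.67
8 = 8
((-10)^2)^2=10000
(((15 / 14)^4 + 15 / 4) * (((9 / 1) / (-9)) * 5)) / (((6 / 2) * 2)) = -4.22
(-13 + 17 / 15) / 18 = -89 / 135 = -0.66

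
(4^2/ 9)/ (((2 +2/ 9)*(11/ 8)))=32/ 55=0.58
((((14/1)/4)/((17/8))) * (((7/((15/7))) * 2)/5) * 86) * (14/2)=1651888/1275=1295.60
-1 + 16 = 15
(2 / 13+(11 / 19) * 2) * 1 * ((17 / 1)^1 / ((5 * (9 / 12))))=7344 / 1235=5.95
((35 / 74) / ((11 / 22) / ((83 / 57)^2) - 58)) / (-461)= 48223 / 2715047975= 0.00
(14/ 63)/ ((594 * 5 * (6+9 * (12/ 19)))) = 19/ 2967030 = 0.00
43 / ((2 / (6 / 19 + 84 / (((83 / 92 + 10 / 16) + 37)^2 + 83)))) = 1143855255 / 144030773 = 7.94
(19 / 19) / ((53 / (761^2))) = 579121 / 53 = 10926.81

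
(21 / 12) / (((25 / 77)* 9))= 539 / 900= 0.60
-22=-22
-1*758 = -758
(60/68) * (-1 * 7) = -105/17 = -6.18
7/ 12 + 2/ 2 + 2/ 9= 65/ 36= 1.81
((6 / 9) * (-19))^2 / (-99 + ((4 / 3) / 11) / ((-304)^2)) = -1.62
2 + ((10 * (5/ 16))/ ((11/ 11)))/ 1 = 41/ 8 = 5.12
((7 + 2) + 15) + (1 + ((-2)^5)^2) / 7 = 1193 / 7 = 170.43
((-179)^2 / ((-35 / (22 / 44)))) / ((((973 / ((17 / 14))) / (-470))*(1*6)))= 25600759 / 572124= 44.75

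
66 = 66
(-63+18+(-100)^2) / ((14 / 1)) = 9955 / 14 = 711.07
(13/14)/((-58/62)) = -0.99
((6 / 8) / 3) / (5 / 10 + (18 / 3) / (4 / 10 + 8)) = 7 / 34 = 0.21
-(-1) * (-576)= -576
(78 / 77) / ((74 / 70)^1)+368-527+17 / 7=-443342 / 2849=-155.61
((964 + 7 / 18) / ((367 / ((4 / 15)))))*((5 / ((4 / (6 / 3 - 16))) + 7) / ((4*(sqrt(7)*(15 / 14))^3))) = -1701182*sqrt(7) / 55738125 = -0.08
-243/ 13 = -18.69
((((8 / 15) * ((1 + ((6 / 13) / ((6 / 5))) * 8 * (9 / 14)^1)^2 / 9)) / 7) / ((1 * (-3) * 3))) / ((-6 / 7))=293764 / 30184245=0.01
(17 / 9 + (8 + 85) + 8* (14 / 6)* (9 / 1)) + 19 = 2537 / 9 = 281.89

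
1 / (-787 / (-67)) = 0.09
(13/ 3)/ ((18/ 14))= 91/ 27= 3.37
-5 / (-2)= 5 / 2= 2.50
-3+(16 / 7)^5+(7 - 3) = 1065383 / 16807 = 63.39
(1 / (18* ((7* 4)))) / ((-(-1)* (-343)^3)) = -1 / 20338217928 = -0.00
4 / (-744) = -1 / 186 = -0.01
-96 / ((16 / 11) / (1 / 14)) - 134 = -971 / 7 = -138.71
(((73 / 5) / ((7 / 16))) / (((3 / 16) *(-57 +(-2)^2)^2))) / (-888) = -2336 / 32738895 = -0.00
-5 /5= -1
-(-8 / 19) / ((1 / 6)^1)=48 / 19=2.53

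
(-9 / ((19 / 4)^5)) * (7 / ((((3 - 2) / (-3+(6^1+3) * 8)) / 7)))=-31159296 / 2476099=-12.58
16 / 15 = 1.07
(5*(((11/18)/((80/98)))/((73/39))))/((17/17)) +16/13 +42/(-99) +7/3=2575297/501072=5.14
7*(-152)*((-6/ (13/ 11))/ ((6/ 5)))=58520/ 13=4501.54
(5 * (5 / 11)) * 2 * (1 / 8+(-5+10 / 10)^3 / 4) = -3175 / 44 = -72.16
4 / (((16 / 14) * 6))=7 / 12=0.58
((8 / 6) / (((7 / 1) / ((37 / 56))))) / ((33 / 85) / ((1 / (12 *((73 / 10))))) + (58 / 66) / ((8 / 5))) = 691900 / 189996569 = 0.00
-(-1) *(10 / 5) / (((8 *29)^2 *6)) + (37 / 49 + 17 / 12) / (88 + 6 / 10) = 28646089 / 1168357568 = 0.02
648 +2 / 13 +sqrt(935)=sqrt(935) +8426 / 13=678.73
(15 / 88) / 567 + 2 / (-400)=-977 / 207900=-0.00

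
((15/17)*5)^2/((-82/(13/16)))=-73125/379168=-0.19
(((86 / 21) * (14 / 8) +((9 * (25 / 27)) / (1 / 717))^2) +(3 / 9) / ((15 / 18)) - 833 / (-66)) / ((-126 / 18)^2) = 841515208 / 1155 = 728584.60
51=51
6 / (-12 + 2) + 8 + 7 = 72 / 5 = 14.40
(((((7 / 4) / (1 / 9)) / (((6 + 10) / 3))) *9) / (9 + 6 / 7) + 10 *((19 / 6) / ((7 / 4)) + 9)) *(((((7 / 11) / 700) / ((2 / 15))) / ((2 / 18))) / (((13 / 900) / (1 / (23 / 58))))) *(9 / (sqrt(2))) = 362017321245 *sqrt(2) / 67779712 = 7553.44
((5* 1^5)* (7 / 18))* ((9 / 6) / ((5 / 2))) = 7 / 6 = 1.17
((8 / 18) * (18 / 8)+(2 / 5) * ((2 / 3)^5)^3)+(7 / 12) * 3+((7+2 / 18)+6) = 4552054309 / 286978140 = 15.86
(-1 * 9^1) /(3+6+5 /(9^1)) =-81 /86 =-0.94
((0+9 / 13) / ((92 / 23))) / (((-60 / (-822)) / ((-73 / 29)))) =-90009 / 15080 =-5.97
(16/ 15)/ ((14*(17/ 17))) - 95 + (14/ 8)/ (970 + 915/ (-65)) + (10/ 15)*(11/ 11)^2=-163983507/ 1739780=-94.26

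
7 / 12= 0.58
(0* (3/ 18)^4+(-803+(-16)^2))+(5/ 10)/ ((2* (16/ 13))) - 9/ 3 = -35187/ 64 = -549.80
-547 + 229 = -318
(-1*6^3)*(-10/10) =216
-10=-10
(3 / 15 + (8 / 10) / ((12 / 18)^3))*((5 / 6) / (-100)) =-29 / 1200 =-0.02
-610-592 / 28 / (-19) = -80982 / 133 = -608.89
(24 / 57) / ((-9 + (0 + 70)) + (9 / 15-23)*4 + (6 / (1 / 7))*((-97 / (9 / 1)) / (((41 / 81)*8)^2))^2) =-231486341120 / 5748054624421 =-0.04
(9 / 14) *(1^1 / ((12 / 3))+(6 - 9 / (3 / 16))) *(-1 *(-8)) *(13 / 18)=-2171 / 14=-155.07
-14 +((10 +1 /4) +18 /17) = -183 /68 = -2.69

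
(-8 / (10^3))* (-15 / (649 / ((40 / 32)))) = 3 / 12980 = 0.00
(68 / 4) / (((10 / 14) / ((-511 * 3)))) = -182427 / 5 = -36485.40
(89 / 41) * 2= 178 / 41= 4.34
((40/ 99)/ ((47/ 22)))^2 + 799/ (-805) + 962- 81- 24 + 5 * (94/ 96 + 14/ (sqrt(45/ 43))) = 929.37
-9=-9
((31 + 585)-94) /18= 29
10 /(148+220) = 5 /184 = 0.03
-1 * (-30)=30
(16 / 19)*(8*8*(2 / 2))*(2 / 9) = 2048 / 171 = 11.98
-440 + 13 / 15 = -6587 / 15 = -439.13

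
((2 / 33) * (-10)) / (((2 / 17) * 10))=-0.52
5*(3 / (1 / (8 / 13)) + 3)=315 / 13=24.23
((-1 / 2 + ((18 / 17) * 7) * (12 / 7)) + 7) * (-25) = -16325 / 34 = -480.15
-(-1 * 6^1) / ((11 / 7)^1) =42 / 11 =3.82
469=469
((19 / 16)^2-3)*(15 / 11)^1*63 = -34965 / 256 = -136.58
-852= -852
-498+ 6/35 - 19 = -516.83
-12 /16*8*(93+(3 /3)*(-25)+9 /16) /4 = -102.84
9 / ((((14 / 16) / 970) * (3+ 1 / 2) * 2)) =69840 / 49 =1425.31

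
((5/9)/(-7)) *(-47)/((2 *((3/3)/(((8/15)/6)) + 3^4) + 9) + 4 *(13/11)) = 5170/274743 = 0.02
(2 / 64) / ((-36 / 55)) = -55 / 1152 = -0.05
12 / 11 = 1.09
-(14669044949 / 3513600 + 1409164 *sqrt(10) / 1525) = -14669044949 / 3513600 - 1409164 *sqrt(10) / 1525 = -7097.01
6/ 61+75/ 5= 15.10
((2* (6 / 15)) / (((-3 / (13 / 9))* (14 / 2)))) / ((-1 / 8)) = 416 / 945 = 0.44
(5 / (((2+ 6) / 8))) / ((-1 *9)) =-5 / 9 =-0.56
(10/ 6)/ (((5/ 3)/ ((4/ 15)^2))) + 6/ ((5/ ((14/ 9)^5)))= 5413232/ 492075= 11.00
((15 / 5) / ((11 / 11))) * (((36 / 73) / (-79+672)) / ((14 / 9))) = 486 / 303023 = 0.00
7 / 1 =7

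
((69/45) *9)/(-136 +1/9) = -621/6115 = -0.10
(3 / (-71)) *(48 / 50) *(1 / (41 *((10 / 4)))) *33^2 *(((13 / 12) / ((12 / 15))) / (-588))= 14157 / 14263900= 0.00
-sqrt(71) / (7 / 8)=-8*sqrt(71) / 7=-9.63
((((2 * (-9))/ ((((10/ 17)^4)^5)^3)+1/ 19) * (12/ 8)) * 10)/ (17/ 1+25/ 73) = -838019748531064278549063448875527666860006331656270947487755486516657974970883/ 801800000000000000000000000000000000000000000000000000000000000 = -1045173046309633.67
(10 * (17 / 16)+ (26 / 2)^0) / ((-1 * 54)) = -0.22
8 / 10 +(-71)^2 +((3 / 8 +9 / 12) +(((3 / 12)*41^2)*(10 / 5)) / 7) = 1445639 / 280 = 5163.00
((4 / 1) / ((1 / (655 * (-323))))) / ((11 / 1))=-846260 / 11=-76932.73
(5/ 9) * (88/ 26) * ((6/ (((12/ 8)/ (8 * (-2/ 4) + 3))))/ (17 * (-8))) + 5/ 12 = 0.47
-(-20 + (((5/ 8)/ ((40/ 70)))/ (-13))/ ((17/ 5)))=141615/ 7072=20.02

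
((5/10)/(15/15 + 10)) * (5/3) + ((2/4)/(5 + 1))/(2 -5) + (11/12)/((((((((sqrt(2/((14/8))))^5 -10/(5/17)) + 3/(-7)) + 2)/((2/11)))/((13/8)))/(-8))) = 40768 * sqrt(14)/52925037 + 72984097/635100444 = 0.12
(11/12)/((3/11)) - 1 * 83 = -2867/36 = -79.64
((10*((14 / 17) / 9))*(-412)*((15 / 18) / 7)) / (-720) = 515 / 8262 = 0.06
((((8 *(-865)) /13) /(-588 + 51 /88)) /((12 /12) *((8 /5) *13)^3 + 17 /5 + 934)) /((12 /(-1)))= -19030000 /2503984159053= -0.00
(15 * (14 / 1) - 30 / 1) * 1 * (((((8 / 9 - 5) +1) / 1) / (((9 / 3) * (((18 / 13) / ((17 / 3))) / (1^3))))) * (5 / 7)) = -545.68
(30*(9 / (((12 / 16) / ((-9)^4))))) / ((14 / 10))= 11809800 / 7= 1687114.29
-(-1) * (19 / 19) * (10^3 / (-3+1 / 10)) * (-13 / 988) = 2500 / 551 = 4.54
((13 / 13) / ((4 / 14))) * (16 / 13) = 56 / 13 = 4.31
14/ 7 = 2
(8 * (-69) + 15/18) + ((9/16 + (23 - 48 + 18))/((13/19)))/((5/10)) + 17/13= -177427/312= -568.68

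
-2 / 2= -1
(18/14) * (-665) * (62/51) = -17670/17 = -1039.41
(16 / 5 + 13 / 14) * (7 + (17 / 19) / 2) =81787 / 2660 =30.75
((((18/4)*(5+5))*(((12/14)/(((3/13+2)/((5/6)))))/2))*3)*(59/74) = 517725/30044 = 17.23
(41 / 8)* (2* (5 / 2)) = 25.62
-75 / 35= -15 / 7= -2.14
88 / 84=22 / 21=1.05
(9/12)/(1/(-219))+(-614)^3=-925902833/4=-231475708.25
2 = 2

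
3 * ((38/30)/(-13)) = -19/65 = -0.29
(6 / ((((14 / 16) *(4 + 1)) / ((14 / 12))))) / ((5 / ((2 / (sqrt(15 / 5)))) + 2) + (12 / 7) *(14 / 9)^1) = 1344 / 545 - 144 *sqrt(3) / 109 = 0.18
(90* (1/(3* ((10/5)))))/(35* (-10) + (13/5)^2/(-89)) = -33375/778919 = -0.04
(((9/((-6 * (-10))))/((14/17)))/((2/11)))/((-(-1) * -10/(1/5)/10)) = -561/2800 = -0.20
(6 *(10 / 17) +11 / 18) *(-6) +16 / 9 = -3529 / 153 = -23.07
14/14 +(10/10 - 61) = -59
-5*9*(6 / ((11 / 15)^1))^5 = -265720500000 / 161051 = -1649915.24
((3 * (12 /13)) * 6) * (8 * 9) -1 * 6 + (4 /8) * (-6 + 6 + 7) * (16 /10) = 77734 /65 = 1195.91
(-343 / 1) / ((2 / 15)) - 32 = -5209 / 2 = -2604.50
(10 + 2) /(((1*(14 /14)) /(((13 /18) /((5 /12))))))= 104 /5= 20.80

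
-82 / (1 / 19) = -1558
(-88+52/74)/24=-1615/444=-3.64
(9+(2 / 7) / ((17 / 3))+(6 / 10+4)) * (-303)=-2460966 / 595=-4136.08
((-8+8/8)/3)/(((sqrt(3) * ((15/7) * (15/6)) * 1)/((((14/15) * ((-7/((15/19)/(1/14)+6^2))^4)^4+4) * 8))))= -244747145601220028678208514504893096257787480183703 * sqrt(3)/52679950025772098219457427301967158162412032256000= -8.05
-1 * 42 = -42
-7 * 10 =-70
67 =67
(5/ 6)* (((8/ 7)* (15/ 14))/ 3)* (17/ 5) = 170/ 147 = 1.16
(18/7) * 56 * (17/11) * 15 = 36720/11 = 3338.18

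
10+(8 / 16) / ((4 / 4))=21 / 2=10.50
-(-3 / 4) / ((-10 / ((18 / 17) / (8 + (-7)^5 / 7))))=27 / 813620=0.00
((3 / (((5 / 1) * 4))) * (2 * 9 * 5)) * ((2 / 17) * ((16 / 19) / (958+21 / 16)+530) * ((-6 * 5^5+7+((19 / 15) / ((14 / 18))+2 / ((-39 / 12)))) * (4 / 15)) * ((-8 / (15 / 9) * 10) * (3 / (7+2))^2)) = 22437502.79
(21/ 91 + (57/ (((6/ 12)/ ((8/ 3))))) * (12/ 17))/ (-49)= -47475/ 10829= -4.38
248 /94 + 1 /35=4387 /1645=2.67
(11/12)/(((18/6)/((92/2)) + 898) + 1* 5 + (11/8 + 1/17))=8602/8487819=0.00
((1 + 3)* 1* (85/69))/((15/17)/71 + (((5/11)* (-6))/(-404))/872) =159029144384/401329737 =396.26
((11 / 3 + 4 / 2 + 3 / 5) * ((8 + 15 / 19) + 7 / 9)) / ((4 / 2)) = 29.98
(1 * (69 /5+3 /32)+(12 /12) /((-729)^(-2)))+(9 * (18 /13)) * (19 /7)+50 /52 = 595268441 /1120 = 531489.68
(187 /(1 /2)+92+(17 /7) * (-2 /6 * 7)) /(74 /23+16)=31763 /1326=23.95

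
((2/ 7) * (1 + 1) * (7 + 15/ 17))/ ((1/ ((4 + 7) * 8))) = 47168/ 119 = 396.37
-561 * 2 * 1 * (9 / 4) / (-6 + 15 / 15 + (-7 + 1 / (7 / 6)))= 11781 / 52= 226.56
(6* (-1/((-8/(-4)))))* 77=-231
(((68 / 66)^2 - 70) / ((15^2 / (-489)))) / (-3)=-12237062 / 245025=-49.94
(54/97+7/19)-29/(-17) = 82432/31331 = 2.63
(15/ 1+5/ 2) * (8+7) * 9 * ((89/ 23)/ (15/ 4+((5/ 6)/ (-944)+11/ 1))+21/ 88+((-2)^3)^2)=51530933580525/ 338165872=152383.60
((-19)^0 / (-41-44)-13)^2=1223236 / 7225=169.31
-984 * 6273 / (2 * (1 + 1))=-1543158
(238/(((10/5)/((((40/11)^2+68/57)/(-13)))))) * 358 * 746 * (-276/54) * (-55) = -9907223320.06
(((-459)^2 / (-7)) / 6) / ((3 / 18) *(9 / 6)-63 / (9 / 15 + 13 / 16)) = 15871302 / 140329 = 113.10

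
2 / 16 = 1 / 8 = 0.12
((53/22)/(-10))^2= 2809/48400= 0.06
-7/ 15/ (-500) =7/ 7500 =0.00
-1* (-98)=98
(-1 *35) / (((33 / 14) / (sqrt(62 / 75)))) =-13.50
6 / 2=3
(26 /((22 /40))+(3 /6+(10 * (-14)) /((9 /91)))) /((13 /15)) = -1354105 /858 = -1578.21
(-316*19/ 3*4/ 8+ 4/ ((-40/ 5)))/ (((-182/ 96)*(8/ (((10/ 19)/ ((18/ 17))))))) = 510595/ 15561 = 32.81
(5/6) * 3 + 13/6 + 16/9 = 58/9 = 6.44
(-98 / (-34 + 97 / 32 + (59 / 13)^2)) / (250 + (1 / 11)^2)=0.04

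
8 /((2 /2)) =8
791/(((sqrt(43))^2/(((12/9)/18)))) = 1582/1161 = 1.36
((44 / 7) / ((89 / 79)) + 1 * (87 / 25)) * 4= 564404 / 15575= 36.24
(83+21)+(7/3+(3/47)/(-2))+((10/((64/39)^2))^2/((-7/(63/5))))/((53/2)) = 1651278842711/15672016896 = 105.36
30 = 30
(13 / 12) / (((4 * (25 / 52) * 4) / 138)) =3887 / 200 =19.44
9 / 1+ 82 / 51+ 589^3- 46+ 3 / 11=114632739407 / 561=204336433.88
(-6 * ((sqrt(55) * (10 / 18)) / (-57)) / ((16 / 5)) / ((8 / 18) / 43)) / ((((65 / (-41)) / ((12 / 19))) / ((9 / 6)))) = -79335 * sqrt(55) / 75088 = -7.84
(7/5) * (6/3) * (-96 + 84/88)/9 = -4879/165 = -29.57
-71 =-71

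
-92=-92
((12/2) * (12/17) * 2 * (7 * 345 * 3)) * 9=9389520/17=552324.71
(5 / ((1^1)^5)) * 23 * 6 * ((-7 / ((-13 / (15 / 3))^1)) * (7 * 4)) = 676200 / 13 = 52015.38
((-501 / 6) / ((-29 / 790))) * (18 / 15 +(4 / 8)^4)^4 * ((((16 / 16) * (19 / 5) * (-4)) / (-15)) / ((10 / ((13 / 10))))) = 339098610987071 / 445440000000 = 761.27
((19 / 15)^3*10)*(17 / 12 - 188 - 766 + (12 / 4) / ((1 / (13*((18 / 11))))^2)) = 806707567 / 98010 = 8230.87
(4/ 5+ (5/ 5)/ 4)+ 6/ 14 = 207/ 140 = 1.48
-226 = -226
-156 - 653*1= -809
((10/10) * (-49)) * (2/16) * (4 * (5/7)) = -17.50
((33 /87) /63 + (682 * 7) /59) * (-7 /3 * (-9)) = 8722747 /5133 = 1699.35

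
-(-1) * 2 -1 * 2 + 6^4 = 1296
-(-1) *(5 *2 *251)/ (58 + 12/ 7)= 8785/ 209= 42.03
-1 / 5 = -0.20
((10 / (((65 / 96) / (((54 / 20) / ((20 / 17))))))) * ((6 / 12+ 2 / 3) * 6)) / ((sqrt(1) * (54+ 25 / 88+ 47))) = 2261952 / 965575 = 2.34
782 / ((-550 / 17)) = -6647 / 275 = -24.17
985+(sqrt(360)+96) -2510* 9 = -21509+6* sqrt(10) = -21490.03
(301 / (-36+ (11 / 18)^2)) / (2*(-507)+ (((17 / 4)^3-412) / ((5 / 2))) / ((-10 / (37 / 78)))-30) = 0.01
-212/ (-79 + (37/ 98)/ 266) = 5526416/ 2059335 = 2.68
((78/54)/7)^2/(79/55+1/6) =18590/699867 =0.03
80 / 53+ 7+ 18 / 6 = 610 / 53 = 11.51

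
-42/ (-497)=6/ 71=0.08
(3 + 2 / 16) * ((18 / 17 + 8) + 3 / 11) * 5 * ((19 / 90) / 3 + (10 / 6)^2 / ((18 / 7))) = 167.77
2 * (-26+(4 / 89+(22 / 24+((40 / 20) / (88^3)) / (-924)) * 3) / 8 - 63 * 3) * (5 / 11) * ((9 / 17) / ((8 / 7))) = -721761007972005 / 7984583901184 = -90.39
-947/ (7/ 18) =-17046/ 7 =-2435.14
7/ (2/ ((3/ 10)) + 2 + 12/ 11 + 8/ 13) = 3003/ 4450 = 0.67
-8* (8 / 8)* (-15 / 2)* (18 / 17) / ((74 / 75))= 40500 / 629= 64.39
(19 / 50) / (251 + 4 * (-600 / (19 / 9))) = -361 / 841550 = -0.00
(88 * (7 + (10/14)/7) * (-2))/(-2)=30624/49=624.98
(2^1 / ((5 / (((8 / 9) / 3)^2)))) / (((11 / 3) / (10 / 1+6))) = 2048 / 13365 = 0.15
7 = 7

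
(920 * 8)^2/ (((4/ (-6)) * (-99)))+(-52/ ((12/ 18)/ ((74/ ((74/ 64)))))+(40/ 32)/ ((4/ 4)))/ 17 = 1841107621/ 2244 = 820457.94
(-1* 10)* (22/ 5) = -44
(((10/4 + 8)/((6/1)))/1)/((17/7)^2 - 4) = 343/372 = 0.92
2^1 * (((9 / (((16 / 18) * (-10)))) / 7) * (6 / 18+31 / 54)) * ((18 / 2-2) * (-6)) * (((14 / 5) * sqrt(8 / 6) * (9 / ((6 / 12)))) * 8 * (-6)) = -444528 * sqrt(3) / 25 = -30797.80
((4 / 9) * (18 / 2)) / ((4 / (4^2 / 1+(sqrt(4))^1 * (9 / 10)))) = 17.80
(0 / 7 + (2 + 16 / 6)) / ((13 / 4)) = 56 / 39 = 1.44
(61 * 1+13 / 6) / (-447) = -379 / 2682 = -0.14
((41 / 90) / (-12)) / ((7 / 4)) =-41 / 1890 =-0.02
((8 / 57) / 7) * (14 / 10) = 8 / 285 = 0.03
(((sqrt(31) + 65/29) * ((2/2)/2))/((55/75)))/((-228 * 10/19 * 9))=-sqrt(31)/1584- 65/45936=-0.00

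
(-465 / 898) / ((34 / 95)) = -1.45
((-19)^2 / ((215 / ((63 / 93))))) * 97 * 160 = 23531424 / 1333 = 17652.98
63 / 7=9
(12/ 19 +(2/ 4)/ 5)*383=53237/ 190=280.19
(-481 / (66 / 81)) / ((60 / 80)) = -787.09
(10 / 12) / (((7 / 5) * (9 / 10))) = 125 / 189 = 0.66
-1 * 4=-4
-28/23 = -1.22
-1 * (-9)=9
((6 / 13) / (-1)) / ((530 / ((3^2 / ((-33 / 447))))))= 0.11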